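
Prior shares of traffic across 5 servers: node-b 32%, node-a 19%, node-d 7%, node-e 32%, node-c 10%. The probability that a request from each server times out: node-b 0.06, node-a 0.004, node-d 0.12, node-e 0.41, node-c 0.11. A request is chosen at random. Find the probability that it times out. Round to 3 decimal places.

0.171

Unnormalized posteriors (prior × likelihood):
  node-b: 0.32 × 0.06 = 0.0192
  node-a: 0.19 × 0.004 = 0.00076
  node-d: 0.07 × 0.12 = 0.0084
  node-e: 0.32 × 0.41 = 0.1312
  node-c: 0.1 × 0.11 = 0.011
P(timeout) = 0.0192 + 0.00076 + 0.0084 + 0.1312 + 0.011 = 0.17056 → 0.171.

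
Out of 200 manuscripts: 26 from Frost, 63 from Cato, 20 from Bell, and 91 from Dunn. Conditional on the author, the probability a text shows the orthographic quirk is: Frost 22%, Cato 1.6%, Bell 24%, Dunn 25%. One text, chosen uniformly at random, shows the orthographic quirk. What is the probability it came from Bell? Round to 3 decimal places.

0.140

Compute prior × likelihood for every hypothesis:
  Frost: 0.13 × 0.22 = 0.0286
  Cato: 0.315 × 0.016 = 0.00504
  Bell: 0.1 × 0.24 = 0.024
  Dunn: 0.455 × 0.25 = 0.11375
Sum = 0.17139.
P(Bell | evidence) = 0.024 / 0.17139 ≈ 0.140.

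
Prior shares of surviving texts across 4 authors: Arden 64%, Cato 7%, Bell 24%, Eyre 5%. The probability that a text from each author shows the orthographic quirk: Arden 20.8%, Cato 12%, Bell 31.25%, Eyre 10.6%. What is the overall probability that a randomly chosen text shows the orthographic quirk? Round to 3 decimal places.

0.222

By Bayes' rule, posterior ∝ prior × likelihood:
  Arden: 0.64 × 0.208 = 0.13312
  Cato: 0.07 × 0.12 = 0.0084
  Bell: 0.24 × 0.3125 = 0.075
  Eyre: 0.05 × 0.106 = 0.0053
P(quirk) = 0.13312 + 0.0084 + 0.075 + 0.0053 = 0.22182 → 0.222.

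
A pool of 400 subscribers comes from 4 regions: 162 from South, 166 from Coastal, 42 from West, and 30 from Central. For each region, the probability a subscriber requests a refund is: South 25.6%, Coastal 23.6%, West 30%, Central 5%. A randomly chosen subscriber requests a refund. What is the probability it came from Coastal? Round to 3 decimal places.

0.413

By Bayes' rule, posterior ∝ prior × likelihood:
  South: 0.405 × 0.256 = 0.10368
  Coastal: 0.415 × 0.236 = 0.09794
  West: 0.105 × 0.3 = 0.0315
  Central: 0.075 × 0.05 = 0.00375
Sum = 0.23687.
P(Coastal | evidence) = 0.09794 / 0.23687 ≈ 0.413.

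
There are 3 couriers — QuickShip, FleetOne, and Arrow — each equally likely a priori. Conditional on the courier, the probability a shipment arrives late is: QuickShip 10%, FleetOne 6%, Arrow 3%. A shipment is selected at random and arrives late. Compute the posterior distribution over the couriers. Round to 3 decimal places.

QuickShip 0.526, FleetOne 0.316, Arrow 0.158

With a uniform prior (1/3 each), posterior ∝ likelihood:
  QuickShip: 0.1
  FleetOne: 0.06
  Arrow: 0.03
Normalizing constant = 0.19.
P(QuickShip | late) = 0.1/0.19 ≈ 0.526
P(FleetOne | late) = 0.06/0.19 ≈ 0.316
P(Arrow | late) = 0.03/0.19 ≈ 0.158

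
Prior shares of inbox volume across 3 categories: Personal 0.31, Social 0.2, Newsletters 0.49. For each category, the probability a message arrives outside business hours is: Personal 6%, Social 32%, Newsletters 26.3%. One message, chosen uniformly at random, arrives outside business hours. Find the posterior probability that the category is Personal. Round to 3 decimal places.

Compute prior × likelihood for every hypothesis:
  Personal: 0.31 × 0.06 = 0.0186
  Social: 0.2 × 0.32 = 0.064
  Newsletters: 0.49 × 0.263 = 0.12887
Normalizing constant = 0.21147.
P(Personal | evidence) = 0.0186 / 0.21147 ≈ 0.088.

0.088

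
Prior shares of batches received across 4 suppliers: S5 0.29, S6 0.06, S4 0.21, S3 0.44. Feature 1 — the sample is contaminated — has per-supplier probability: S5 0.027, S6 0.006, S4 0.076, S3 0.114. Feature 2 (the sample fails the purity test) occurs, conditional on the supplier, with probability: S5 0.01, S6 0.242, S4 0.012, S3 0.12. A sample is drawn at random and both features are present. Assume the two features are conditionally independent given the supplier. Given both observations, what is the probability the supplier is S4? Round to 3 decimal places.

Prior × likelihood for each hypothesis:
  S5: 0.29 × 0.027 × 0.01 = 0.0000783
  S6: 0.06 × 0.006 × 0.242 = 0.00008712
  S4: 0.21 × 0.076 × 0.012 = 0.00019152
  S3: 0.44 × 0.114 × 0.12 = 0.0060192
Normalizing constant = 0.00637614.
P(S4 | evidence) = 0.00019152 / 0.00637614 ≈ 0.030.

0.030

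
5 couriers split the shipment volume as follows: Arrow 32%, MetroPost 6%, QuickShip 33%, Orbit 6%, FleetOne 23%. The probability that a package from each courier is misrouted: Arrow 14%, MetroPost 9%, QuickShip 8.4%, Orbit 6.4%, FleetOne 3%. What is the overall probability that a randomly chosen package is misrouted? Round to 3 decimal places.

Compute prior × likelihood for every hypothesis:
  Arrow: 0.32 × 0.14 = 0.0448
  MetroPost: 0.06 × 0.09 = 0.0054
  QuickShip: 0.33 × 0.084 = 0.02772
  Orbit: 0.06 × 0.064 = 0.00384
  FleetOne: 0.23 × 0.03 = 0.0069
P(misrouted) = 0.0448 + 0.0054 + 0.02772 + 0.00384 + 0.0069 = 0.08866 → 0.089.

0.089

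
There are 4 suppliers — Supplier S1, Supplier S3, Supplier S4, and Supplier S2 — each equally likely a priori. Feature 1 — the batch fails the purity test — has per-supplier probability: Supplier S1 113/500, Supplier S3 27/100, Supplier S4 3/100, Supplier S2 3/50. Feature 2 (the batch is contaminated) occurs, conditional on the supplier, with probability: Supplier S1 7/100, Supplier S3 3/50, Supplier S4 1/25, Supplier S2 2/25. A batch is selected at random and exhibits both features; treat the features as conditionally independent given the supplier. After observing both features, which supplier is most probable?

With a uniform prior (1/4 each), posterior ∝ likelihood:
  Supplier S1: 0.226 × 0.07 = 0.01582
  Supplier S3: 0.27 × 0.06 = 0.0162
  Supplier S4: 0.03 × 0.04 = 0.0012
  Supplier S2: 0.06 × 0.08 = 0.0048
Sum = 0.03802.
Largest term belongs to Supplier S3, so Supplier S3 is most probable.

Supplier S3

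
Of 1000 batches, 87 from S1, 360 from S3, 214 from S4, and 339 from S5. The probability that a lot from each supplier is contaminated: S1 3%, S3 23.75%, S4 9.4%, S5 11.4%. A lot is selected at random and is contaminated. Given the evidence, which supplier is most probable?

S3

Prior × likelihood for each hypothesis:
  S1: 0.087 × 0.03 = 0.00261
  S3: 0.36 × 0.2375 = 0.0855
  S4: 0.214 × 0.094 = 0.020116
  S5: 0.339 × 0.114 = 0.038646
Normalizing constant = 0.146872.
Largest term belongs to S3, so S3 is most probable.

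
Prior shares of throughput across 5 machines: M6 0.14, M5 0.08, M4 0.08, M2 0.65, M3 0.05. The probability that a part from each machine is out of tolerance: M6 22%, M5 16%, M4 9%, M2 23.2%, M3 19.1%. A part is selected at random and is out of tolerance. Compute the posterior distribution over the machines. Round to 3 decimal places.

M6 0.146, M5 0.061, M4 0.034, M2 0.714, M3 0.045

Compute prior × likelihood for every hypothesis:
  M6: 0.14 × 0.22 = 0.0308
  M5: 0.08 × 0.16 = 0.0128
  M4: 0.08 × 0.09 = 0.0072
  M2: 0.65 × 0.232 = 0.1508
  M3: 0.05 × 0.191 = 0.00955
Total = 0.21115.
P(M6 | oversize) = 0.0308/0.21115 ≈ 0.146
P(M5 | oversize) = 0.0128/0.21115 ≈ 0.061
P(M4 | oversize) = 0.0072/0.21115 ≈ 0.034
P(M2 | oversize) = 0.1508/0.21115 ≈ 0.714
P(M3 | oversize) = 0.00955/0.21115 ≈ 0.045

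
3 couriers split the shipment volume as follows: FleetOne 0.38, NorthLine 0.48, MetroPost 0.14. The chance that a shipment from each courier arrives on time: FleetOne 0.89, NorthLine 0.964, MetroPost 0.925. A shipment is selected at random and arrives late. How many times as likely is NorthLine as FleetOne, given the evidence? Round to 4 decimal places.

Taking complements, P(late | each) = FleetOne 0.11, NorthLine 0.036, MetroPost 0.075.
By Bayes' rule, posterior ∝ prior × likelihood:
  FleetOne: 0.38 × 0.11 = 0.0418
  NorthLine: 0.48 × 0.036 = 0.01728
  MetroPost: 0.14 × 0.075 = 0.0105
Total = 0.06958.
The ratio is 0.01728 / 0.0418 (the normalizer cancels) = 0.4134.

0.4134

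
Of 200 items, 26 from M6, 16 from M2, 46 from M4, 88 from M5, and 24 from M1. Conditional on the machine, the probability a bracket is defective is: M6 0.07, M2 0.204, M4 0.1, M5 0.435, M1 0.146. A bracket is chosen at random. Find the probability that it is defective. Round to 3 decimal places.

Compute prior × likelihood for every hypothesis:
  M6: 0.13 × 0.07 = 0.0091
  M2: 0.08 × 0.204 = 0.01632
  M4: 0.23 × 0.1 = 0.023
  M5: 0.44 × 0.435 = 0.1914
  M1: 0.12 × 0.146 = 0.01752
P(defective) = 0.0091 + 0.01632 + 0.023 + 0.1914 + 0.01752 = 0.25734 → 0.257.

0.257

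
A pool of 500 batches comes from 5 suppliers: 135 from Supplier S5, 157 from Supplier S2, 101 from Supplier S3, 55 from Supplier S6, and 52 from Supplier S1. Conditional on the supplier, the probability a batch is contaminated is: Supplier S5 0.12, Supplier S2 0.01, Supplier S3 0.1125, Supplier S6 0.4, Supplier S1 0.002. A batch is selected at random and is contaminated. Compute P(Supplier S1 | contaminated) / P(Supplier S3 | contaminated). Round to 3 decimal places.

0.009

Compute prior × likelihood for every hypothesis:
  Supplier S5: 0.27 × 0.12 = 0.0324
  Supplier S2: 0.314 × 0.01 = 0.00314
  Supplier S3: 0.202 × 0.1125 = 0.022725
  Supplier S6: 0.11 × 0.4 = 0.044
  Supplier S1: 0.104 × 0.002 = 0.000208
Normalizing constant = 0.102473.
The ratio is 0.000208 / 0.022725 (the normalizer cancels) = 0.009.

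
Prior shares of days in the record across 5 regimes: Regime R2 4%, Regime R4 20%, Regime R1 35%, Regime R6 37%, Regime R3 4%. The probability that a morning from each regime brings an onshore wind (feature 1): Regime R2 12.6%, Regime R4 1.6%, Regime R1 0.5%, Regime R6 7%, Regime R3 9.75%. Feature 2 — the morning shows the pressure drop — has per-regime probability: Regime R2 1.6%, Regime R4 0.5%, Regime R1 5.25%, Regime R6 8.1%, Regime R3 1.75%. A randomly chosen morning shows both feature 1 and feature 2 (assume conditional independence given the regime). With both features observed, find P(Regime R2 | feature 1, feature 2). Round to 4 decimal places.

Unnormalized posteriors (prior × likelihood):
  Regime R2: 0.04 × 0.126 × 0.016 = 0.00008064
  Regime R4: 0.2 × 0.016 × 0.005 = 0.000016
  Regime R1: 0.35 × 0.005 × 0.0525 = 0.000091875
  Regime R6: 0.37 × 0.07 × 0.081 = 0.0020979
  Regime R3: 0.04 × 0.0975 × 0.0175 = 0.00006825
Total = 0.002354665.
P(Regime R2 | evidence) = 0.00008064 / 0.002354665 ≈ 0.0342.

0.0342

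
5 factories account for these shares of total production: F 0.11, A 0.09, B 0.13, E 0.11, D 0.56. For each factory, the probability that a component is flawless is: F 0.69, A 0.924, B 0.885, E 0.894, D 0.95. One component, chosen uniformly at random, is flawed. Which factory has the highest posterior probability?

F

Taking complements, P(flawed | each) = F 0.31, A 0.076, B 0.115, E 0.106, D 0.05.
Compute prior × likelihood for every hypothesis:
  F: 0.11 × 0.31 = 0.0341
  A: 0.09 × 0.076 = 0.00684
  B: 0.13 × 0.115 = 0.01495
  E: 0.11 × 0.106 = 0.01166
  D: 0.56 × 0.05 = 0.028
Total = 0.09555.
Largest term belongs to F, so F is most probable.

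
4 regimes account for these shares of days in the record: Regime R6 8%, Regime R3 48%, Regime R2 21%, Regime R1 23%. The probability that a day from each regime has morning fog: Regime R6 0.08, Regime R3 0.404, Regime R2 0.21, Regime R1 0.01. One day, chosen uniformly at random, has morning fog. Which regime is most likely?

Compute prior × likelihood for every hypothesis:
  Regime R6: 0.08 × 0.08 = 0.0064
  Regime R3: 0.48 × 0.404 = 0.19392
  Regime R2: 0.21 × 0.21 = 0.0441
  Regime R1: 0.23 × 0.01 = 0.0023
Total = 0.24672.
Largest term belongs to Regime R3, so Regime R3 is most probable.

Regime R3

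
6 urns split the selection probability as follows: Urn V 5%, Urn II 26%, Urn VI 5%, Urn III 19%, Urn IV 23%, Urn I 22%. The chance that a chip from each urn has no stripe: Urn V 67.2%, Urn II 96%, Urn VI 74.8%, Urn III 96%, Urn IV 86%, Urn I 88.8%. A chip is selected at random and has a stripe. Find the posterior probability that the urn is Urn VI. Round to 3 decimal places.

Taking complements, P(striped | each) = Urn V 0.328, Urn II 0.04, Urn VI 0.252, Urn III 0.04, Urn IV 0.14, Urn I 0.112.
Compute prior × likelihood for every hypothesis:
  Urn V: 0.05 × 0.328 = 0.0164
  Urn II: 0.26 × 0.04 = 0.0104
  Urn VI: 0.05 × 0.252 = 0.0126
  Urn III: 0.19 × 0.04 = 0.0076
  Urn IV: 0.23 × 0.14 = 0.0322
  Urn I: 0.22 × 0.112 = 0.02464
Sum = 0.10384.
P(Urn VI | evidence) = 0.0126 / 0.10384 ≈ 0.121.

0.121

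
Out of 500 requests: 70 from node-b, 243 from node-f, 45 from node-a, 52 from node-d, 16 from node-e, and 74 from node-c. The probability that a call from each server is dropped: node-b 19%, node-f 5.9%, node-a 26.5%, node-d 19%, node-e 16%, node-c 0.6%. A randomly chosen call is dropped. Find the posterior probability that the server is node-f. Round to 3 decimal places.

Prior × likelihood for each hypothesis:
  node-b: 0.14 × 0.19 = 0.0266
  node-f: 0.486 × 0.059 = 0.028674
  node-a: 0.09 × 0.265 = 0.02385
  node-d: 0.104 × 0.19 = 0.01976
  node-e: 0.032 × 0.16 = 0.00512
  node-c: 0.148 × 0.006 = 0.000888
Total = 0.104892.
P(node-f | evidence) = 0.028674 / 0.104892 ≈ 0.273.

0.273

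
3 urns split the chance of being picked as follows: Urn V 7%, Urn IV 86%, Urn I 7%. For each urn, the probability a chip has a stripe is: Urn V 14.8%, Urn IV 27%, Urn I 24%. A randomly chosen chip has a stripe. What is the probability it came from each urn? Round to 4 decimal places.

Urn V 0.0399, Urn IV 0.8953, Urn I 0.0648

By Bayes' rule, posterior ∝ prior × likelihood:
  Urn V: 0.07 × 0.148 = 0.01036
  Urn IV: 0.86 × 0.27 = 0.2322
  Urn I: 0.07 × 0.24 = 0.0168
Normalizing constant = 0.25936.
P(Urn V | striped) = 0.01036/0.25936 ≈ 0.0399
P(Urn IV | striped) = 0.2322/0.25936 ≈ 0.8953
P(Urn I | striped) = 0.0168/0.25936 ≈ 0.0648
(Check: 0.0399+0.8953+0.0648 = 1.0000.)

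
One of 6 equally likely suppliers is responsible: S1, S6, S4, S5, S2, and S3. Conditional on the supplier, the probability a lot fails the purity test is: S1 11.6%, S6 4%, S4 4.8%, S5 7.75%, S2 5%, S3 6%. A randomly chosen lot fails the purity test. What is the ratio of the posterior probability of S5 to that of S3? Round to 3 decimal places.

1.292

Since the prior is uniform, the posterior is proportional to the likelihood:
  S1: 0.116
  S6: 0.04
  S4: 0.048
  S5: 0.0775
  S2: 0.05
  S3: 0.06
Sum = 0.3915.
The ratio is 0.0775 / 0.06 (the normalizer cancels) = 1.292.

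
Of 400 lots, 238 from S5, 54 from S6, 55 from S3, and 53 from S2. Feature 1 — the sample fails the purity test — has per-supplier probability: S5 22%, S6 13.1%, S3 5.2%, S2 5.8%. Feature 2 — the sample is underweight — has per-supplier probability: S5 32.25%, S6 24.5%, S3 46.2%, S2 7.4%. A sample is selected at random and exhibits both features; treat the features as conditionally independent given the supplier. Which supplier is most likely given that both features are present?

Prior × likelihood for each hypothesis:
  S5: 0.595 × 0.22 × 0.3225 = 0.04221525
  S6: 0.135 × 0.131 × 0.245 = 0.004332825
  S3: 0.1375 × 0.052 × 0.462 = 0.0033033
  S2: 0.1325 × 0.058 × 0.074 = 0.00056869
Total = 0.050420065.
Largest term belongs to S5, so S5 is most probable.

S5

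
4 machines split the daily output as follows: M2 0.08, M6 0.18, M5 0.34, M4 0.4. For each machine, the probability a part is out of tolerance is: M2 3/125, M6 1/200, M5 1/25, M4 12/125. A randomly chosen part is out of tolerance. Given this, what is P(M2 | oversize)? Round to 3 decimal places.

0.035

Compute prior × likelihood for every hypothesis:
  M2: 0.08 × 0.024 = 0.00192
  M6: 0.18 × 0.005 = 0.0009
  M5: 0.34 × 0.04 = 0.0136
  M4: 0.4 × 0.096 = 0.0384
Sum = 0.05482.
P(M2 | evidence) = 0.00192 / 0.05482 ≈ 0.035.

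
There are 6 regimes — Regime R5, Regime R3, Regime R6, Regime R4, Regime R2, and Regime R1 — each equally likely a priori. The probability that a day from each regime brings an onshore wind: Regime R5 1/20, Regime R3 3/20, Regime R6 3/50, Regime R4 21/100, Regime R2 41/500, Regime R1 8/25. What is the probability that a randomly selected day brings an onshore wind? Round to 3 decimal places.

With a uniform prior (1/6 each), posterior ∝ likelihood:
  Regime R5: 0.05
  Regime R3: 0.15
  Regime R6: 0.06
  Regime R4: 0.21
  Regime R2: 0.082
  Regime R1: 0.32
P(onshore) = (1/6) × (0.05 + 0.15 + 0.06 + 0.21 + 0.082 + 0.32) = 0.872/6 ≈ 0.145.

0.145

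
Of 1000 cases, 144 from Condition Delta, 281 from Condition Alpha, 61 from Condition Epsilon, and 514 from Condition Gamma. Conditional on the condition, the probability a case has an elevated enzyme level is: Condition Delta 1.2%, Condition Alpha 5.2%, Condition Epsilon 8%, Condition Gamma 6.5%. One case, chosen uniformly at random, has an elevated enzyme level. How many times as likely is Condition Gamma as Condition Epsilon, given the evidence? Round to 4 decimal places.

Unnormalized posteriors (prior × likelihood):
  Condition Delta: 0.144 × 0.012 = 0.001728
  Condition Alpha: 0.281 × 0.052 = 0.014612
  Condition Epsilon: 0.061 × 0.08 = 0.00488
  Condition Gamma: 0.514 × 0.065 = 0.03341
Normalizing constant = 0.05463.
The ratio is 0.03341 / 0.00488 (the normalizer cancels) = 6.8463.

6.8463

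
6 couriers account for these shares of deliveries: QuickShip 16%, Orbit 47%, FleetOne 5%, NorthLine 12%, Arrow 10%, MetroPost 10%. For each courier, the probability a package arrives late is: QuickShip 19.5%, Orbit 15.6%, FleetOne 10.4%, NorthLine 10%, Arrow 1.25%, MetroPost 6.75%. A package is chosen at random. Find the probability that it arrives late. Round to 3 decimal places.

Compute prior × likelihood for every hypothesis:
  QuickShip: 0.16 × 0.195 = 0.0312
  Orbit: 0.47 × 0.156 = 0.07332
  FleetOne: 0.05 × 0.104 = 0.0052
  NorthLine: 0.12 × 0.1 = 0.012
  Arrow: 0.1 × 0.0125 = 0.00125
  MetroPost: 0.1 × 0.0675 = 0.00675
P(late) = 0.0312 + 0.07332 + 0.0052 + 0.012 + 0.00125 + 0.00675 = 0.12972 → 0.130.

0.130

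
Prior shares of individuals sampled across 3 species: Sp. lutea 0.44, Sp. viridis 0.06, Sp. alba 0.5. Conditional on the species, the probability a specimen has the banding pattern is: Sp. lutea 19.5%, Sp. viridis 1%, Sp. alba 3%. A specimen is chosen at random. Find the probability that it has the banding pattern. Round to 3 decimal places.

0.101

By Bayes' rule, posterior ∝ prior × likelihood:
  Sp. lutea: 0.44 × 0.195 = 0.0858
  Sp. viridis: 0.06 × 0.01 = 0.0006
  Sp. alba: 0.5 × 0.03 = 0.015
P(banded) = 0.0858 + 0.0006 + 0.015 = 0.1014 → 0.101.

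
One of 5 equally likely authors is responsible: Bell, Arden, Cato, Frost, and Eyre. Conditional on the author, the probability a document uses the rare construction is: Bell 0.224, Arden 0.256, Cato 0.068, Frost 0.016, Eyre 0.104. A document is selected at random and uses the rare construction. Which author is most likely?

Since the prior is uniform, the posterior is proportional to the likelihood:
  Bell: 0.224
  Arden: 0.256
  Cato: 0.068
  Frost: 0.016
  Eyre: 0.104
Normalizing constant = 0.668.
Largest term belongs to Arden, so Arden is most probable.

Arden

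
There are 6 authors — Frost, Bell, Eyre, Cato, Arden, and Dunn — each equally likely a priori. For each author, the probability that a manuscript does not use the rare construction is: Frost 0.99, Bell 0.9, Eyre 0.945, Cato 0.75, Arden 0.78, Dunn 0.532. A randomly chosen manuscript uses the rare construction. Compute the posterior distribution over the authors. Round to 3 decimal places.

Taking complements, P(rare-form | each) = Frost 0.01, Bell 0.1, Eyre 0.055, Cato 0.25, Arden 0.22, Dunn 0.468.
Since the prior is uniform, the posterior is proportional to the likelihood:
  Frost: 0.01
  Bell: 0.1
  Eyre: 0.055
  Cato: 0.25
  Arden: 0.22
  Dunn: 0.468
Normalizing constant = 1.103.
P(Frost | rare-form) = 0.01/1.103 ≈ 0.009
P(Bell | rare-form) = 0.1/1.103 ≈ 0.091
P(Eyre | rare-form) = 0.055/1.103 ≈ 0.050
P(Cato | rare-form) = 0.25/1.103 ≈ 0.227
P(Arden | rare-form) = 0.22/1.103 ≈ 0.199
P(Dunn | rare-form) = 0.468/1.103 ≈ 0.424
(Check: 0.009+0.091+0.050+0.227+0.199+0.424 = 1.000.)

Frost 0.009, Bell 0.091, Eyre 0.050, Cato 0.227, Arden 0.199, Dunn 0.424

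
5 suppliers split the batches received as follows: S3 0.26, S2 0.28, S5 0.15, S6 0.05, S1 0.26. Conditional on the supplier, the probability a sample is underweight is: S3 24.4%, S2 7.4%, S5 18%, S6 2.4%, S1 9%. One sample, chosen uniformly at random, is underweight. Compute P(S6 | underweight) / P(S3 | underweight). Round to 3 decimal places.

Compute prior × likelihood for every hypothesis:
  S3: 0.26 × 0.244 = 0.06344
  S2: 0.28 × 0.074 = 0.02072
  S5: 0.15 × 0.18 = 0.027
  S6: 0.05 × 0.024 = 0.0012
  S1: 0.26 × 0.09 = 0.0234
Sum = 0.13576.
The ratio is 0.0012 / 0.06344 (the normalizer cancels) = 0.019.

0.019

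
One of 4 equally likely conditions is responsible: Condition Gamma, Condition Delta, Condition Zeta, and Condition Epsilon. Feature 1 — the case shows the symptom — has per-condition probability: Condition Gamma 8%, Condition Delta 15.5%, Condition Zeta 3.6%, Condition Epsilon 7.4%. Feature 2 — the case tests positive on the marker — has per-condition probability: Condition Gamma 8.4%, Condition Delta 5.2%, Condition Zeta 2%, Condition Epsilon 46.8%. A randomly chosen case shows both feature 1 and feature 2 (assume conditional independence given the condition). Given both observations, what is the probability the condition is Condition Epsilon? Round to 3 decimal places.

With a uniform prior (1/4 each), posterior ∝ likelihood:
  Condition Gamma: 0.08 × 0.084 = 0.00672
  Condition Delta: 0.155 × 0.052 = 0.00806
  Condition Zeta: 0.036 × 0.02 = 0.00072
  Condition Epsilon: 0.074 × 0.468 = 0.034632
Total = 0.050132.
P(Condition Epsilon | evidence) = 0.034632 / 0.050132 ≈ 0.691.

0.691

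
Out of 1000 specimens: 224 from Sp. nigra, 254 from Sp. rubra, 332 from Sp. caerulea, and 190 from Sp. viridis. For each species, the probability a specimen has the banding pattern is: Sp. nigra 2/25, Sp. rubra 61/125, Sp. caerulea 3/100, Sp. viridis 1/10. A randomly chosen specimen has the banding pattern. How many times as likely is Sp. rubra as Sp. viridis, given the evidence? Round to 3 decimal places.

Unnormalized posteriors (prior × likelihood):
  Sp. nigra: 0.224 × 0.08 = 0.01792
  Sp. rubra: 0.254 × 0.488 = 0.123952
  Sp. caerulea: 0.332 × 0.03 = 0.00996
  Sp. viridis: 0.19 × 0.1 = 0.019
Normalizing constant = 0.170832.
The ratio is 0.123952 / 0.019 (the normalizer cancels) = 6.524.

6.524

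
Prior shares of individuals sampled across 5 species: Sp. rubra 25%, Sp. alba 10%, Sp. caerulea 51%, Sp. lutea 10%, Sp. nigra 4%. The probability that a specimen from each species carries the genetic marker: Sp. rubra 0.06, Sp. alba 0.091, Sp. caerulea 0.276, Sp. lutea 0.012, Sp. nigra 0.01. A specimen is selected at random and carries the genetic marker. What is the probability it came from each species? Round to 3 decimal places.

Sp. rubra 0.090, Sp. alba 0.055, Sp. caerulea 0.846, Sp. lutea 0.007, Sp. nigra 0.002

Compute prior × likelihood for every hypothesis:
  Sp. rubra: 0.25 × 0.06 = 0.015
  Sp. alba: 0.1 × 0.091 = 0.0091
  Sp. caerulea: 0.51 × 0.276 = 0.14076
  Sp. lutea: 0.1 × 0.012 = 0.0012
  Sp. nigra: 0.04 × 0.01 = 0.0004
Sum = 0.16646.
P(Sp. rubra | marker) = 0.015/0.16646 ≈ 0.090
P(Sp. alba | marker) = 0.0091/0.16646 ≈ 0.055
P(Sp. caerulea | marker) = 0.14076/0.16646 ≈ 0.846
P(Sp. lutea | marker) = 0.0012/0.16646 ≈ 0.007
P(Sp. nigra | marker) = 0.0004/0.16646 ≈ 0.002
(Check: 0.090+0.055+0.846+0.007+0.002 = 1.000.)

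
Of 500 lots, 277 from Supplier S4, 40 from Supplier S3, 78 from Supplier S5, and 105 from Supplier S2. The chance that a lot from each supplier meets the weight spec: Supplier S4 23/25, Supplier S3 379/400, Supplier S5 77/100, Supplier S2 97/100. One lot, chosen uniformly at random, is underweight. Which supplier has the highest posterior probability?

Taking complements, P(underweight | each) = Supplier S4 0.08, Supplier S3 0.0525, Supplier S5 0.23, Supplier S2 0.03.
Prior × likelihood for each hypothesis:
  Supplier S4: 0.554 × 0.08 = 0.04432
  Supplier S3: 0.08 × 0.0525 = 0.0042
  Supplier S5: 0.156 × 0.23 = 0.03588
  Supplier S2: 0.21 × 0.03 = 0.0063
Sum = 0.0907.
Largest term belongs to Supplier S4, so Supplier S4 is most probable.

Supplier S4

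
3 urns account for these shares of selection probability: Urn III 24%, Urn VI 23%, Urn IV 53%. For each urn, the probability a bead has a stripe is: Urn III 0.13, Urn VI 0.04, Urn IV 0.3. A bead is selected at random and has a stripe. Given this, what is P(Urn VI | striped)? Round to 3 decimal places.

0.046

By Bayes' rule, posterior ∝ prior × likelihood:
  Urn III: 0.24 × 0.13 = 0.0312
  Urn VI: 0.23 × 0.04 = 0.0092
  Urn IV: 0.53 × 0.3 = 0.159
Normalizing constant = 0.1994.
P(Urn VI | evidence) = 0.0092 / 0.1994 ≈ 0.046.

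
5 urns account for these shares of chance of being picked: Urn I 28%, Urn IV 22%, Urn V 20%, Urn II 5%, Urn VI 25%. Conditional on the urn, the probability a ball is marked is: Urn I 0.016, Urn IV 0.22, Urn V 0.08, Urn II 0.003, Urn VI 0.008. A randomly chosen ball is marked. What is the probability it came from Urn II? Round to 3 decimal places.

0.002

Prior × likelihood for each hypothesis:
  Urn I: 0.28 × 0.016 = 0.00448
  Urn IV: 0.22 × 0.22 = 0.0484
  Urn V: 0.2 × 0.08 = 0.016
  Urn II: 0.05 × 0.003 = 0.00015
  Urn VI: 0.25 × 0.008 = 0.002
Normalizing constant = 0.07103.
P(Urn II | evidence) = 0.00015 / 0.07103 ≈ 0.002.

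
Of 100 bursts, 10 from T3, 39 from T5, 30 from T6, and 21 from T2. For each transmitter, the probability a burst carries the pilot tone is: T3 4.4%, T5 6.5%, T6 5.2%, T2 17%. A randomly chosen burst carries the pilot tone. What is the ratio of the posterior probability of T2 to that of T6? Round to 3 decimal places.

2.288

Unnormalized posteriors (prior × likelihood):
  T3: 0.1 × 0.044 = 0.0044
  T5: 0.39 × 0.065 = 0.02535
  T6: 0.3 × 0.052 = 0.0156
  T2: 0.21 × 0.17 = 0.0357
Total = 0.08105.
The ratio is 0.0357 / 0.0156 (the normalizer cancels) = 2.288.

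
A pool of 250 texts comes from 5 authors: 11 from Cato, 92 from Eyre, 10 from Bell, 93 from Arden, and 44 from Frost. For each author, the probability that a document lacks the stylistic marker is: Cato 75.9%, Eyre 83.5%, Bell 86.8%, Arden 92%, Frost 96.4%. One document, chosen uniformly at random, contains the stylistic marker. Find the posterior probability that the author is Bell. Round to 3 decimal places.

Taking complements, P(marker | each) = Cato 0.241, Eyre 0.165, Bell 0.132, Arden 0.08, Frost 0.036.
By Bayes' rule, posterior ∝ prior × likelihood:
  Cato: 0.044 × 0.241 = 0.010604
  Eyre: 0.368 × 0.165 = 0.06072
  Bell: 0.04 × 0.132 = 0.00528
  Arden: 0.372 × 0.08 = 0.02976
  Frost: 0.176 × 0.036 = 0.006336
Sum = 0.1127.
P(Bell | evidence) = 0.00528 / 0.1127 ≈ 0.047.

0.047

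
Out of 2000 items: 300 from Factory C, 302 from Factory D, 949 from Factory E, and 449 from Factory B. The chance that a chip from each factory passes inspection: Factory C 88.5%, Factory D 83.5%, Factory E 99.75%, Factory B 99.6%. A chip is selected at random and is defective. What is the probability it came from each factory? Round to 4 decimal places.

Taking complements, P(defective | each) = Factory C 0.115, Factory D 0.165, Factory E 0.0025, Factory B 0.004.
Unnormalized posteriors (prior × likelihood):
  Factory C: 0.15 × 0.115 = 0.01725
  Factory D: 0.151 × 0.165 = 0.024915
  Factory E: 0.4745 × 0.0025 = 0.00118625
  Factory B: 0.2245 × 0.004 = 0.000898
Normalizing constant = 0.04424925.
P(Factory C | defective) = 0.01725/0.04424925 ≈ 0.3898
P(Factory D | defective) = 0.024915/0.04424925 ≈ 0.5631
P(Factory E | defective) = 0.00118625/0.04424925 ≈ 0.0268
P(Factory B | defective) = 0.000898/0.04424925 ≈ 0.0203
(Check: 0.3898+0.5631+0.0268+0.0203 = 1.0000.)

Factory C 0.3898, Factory D 0.5631, Factory E 0.0268, Factory B 0.0203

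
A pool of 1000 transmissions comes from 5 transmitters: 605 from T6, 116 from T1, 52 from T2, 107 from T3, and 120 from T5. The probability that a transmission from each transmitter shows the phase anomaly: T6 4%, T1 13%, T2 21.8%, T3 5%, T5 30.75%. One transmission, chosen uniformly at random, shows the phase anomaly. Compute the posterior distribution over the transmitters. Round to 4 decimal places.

Prior × likelihood for each hypothesis:
  T6: 0.605 × 0.04 = 0.0242
  T1: 0.116 × 0.13 = 0.01508
  T2: 0.052 × 0.218 = 0.011336
  T3: 0.107 × 0.05 = 0.00535
  T5: 0.12 × 0.3075 = 0.0369
Sum = 0.092866.
P(T6 | anomaly) = 0.0242/0.092866 ≈ 0.2606
P(T1 | anomaly) = 0.01508/0.092866 ≈ 0.1624
P(T2 | anomaly) = 0.011336/0.092866 ≈ 0.1221
P(T3 | anomaly) = 0.00535/0.092866 ≈ 0.0576
P(T5 | anomaly) = 0.0369/0.092866 ≈ 0.3973

T6 0.2606, T1 0.1624, T2 0.1221, T3 0.0576, T5 0.3973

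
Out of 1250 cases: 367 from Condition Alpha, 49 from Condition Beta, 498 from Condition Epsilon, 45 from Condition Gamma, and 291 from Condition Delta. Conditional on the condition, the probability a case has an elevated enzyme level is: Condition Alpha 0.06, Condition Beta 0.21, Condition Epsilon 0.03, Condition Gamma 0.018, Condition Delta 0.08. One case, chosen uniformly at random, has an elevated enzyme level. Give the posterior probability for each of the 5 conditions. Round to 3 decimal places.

Condition Alpha 0.309, Condition Beta 0.144, Condition Epsilon 0.209, Condition Gamma 0.011, Condition Delta 0.326

Compute prior × likelihood for every hypothesis:
  Condition Alpha: 0.2936 × 0.06 = 0.017616
  Condition Beta: 0.0392 × 0.21 = 0.008232
  Condition Epsilon: 0.3984 × 0.03 = 0.011952
  Condition Gamma: 0.036 × 0.018 = 0.000648
  Condition Delta: 0.2328 × 0.08 = 0.018624
Normalizing constant = 0.057072.
P(Condition Alpha | elevated) = 0.017616/0.057072 ≈ 0.309
P(Condition Beta | elevated) = 0.008232/0.057072 ≈ 0.144
P(Condition Epsilon | elevated) = 0.011952/0.057072 ≈ 0.209
P(Condition Gamma | elevated) = 0.000648/0.057072 ≈ 0.011
P(Condition Delta | elevated) = 0.018624/0.057072 ≈ 0.326
(Check: 0.309+0.144+0.209+0.011+0.326 = 0.999.)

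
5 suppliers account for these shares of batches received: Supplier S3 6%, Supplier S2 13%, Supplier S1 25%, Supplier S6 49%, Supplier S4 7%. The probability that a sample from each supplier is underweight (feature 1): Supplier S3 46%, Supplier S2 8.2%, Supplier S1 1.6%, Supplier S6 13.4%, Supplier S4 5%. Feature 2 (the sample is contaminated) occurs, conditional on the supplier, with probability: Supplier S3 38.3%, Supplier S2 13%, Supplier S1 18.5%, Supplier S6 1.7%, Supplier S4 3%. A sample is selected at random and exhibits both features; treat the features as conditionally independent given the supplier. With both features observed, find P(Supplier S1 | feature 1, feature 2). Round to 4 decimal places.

Compute prior × likelihood for every hypothesis:
  Supplier S3: 0.06 × 0.46 × 0.383 = 0.0105708
  Supplier S2: 0.13 × 0.082 × 0.13 = 0.0013858
  Supplier S1: 0.25 × 0.016 × 0.185 = 0.00074
  Supplier S6: 0.49 × 0.134 × 0.017 = 0.00111622
  Supplier S4: 0.07 × 0.05 × 0.03 = 0.000105
Normalizing constant = 0.01391782.
P(Supplier S1 | evidence) = 0.00074 / 0.01391782 ≈ 0.0532.

0.0532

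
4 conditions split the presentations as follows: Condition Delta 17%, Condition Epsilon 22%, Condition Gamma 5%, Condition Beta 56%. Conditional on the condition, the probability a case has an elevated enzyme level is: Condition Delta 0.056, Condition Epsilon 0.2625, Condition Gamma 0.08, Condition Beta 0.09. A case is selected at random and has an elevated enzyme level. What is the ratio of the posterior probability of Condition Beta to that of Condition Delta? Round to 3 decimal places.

5.294

Unnormalized posteriors (prior × likelihood):
  Condition Delta: 0.17 × 0.056 = 0.00952
  Condition Epsilon: 0.22 × 0.2625 = 0.05775
  Condition Gamma: 0.05 × 0.08 = 0.004
  Condition Beta: 0.56 × 0.09 = 0.0504
Normalizing constant = 0.12167.
The ratio is 0.0504 / 0.00952 (the normalizer cancels) = 5.294.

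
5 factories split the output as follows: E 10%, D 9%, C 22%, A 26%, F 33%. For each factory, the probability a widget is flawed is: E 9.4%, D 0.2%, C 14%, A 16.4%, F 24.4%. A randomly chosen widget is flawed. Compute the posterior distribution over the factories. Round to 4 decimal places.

E 0.0575, D 0.0011, C 0.1883, A 0.2607, F 0.4924

Compute prior × likelihood for every hypothesis:
  E: 0.1 × 0.094 = 0.0094
  D: 0.09 × 0.002 = 0.00018
  C: 0.22 × 0.14 = 0.0308
  A: 0.26 × 0.164 = 0.04264
  F: 0.33 × 0.244 = 0.08052
Normalizing constant = 0.16354.
P(E | flawed) = 0.0094/0.16354 ≈ 0.0575
P(D | flawed) = 0.00018/0.16354 ≈ 0.0011
P(C | flawed) = 0.0308/0.16354 ≈ 0.1883
P(A | flawed) = 0.04264/0.16354 ≈ 0.2607
P(F | flawed) = 0.08052/0.16354 ≈ 0.4924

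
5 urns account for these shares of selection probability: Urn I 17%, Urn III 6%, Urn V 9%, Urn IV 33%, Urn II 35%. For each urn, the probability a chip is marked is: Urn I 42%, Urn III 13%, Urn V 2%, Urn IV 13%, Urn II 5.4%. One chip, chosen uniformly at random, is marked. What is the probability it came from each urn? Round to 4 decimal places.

Urn I 0.5000, Urn III 0.0546, Urn V 0.0126, Urn IV 0.3004, Urn II 0.1324

By Bayes' rule, posterior ∝ prior × likelihood:
  Urn I: 0.17 × 0.42 = 0.0714
  Urn III: 0.06 × 0.13 = 0.0078
  Urn V: 0.09 × 0.02 = 0.0018
  Urn IV: 0.33 × 0.13 = 0.0429
  Urn II: 0.35 × 0.054 = 0.0189
Total = 0.1428.
P(Urn I | marked) = 0.0714/0.1428 ≈ 0.5000
P(Urn III | marked) = 0.0078/0.1428 ≈ 0.0546
P(Urn V | marked) = 0.0018/0.1428 ≈ 0.0126
P(Urn IV | marked) = 0.0429/0.1428 ≈ 0.3004
P(Urn II | marked) = 0.0189/0.1428 ≈ 0.1324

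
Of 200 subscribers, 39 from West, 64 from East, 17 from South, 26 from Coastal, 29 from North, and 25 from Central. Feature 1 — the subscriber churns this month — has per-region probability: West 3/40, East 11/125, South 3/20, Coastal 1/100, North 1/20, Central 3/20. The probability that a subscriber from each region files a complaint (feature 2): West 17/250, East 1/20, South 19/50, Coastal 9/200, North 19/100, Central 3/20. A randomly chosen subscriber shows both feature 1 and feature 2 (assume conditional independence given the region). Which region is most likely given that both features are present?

South

Compute prior × likelihood for every hypothesis:
  West: 0.195 × 0.075 × 0.068 = 0.0009945
  East: 0.32 × 0.088 × 0.05 = 0.001408
  South: 0.085 × 0.15 × 0.38 = 0.004845
  Coastal: 0.13 × 0.01 × 0.045 = 0.0000585
  North: 0.145 × 0.05 × 0.19 = 0.0013775
  Central: 0.125 × 0.15 × 0.15 = 0.0028125
Sum = 0.011496.
Largest term belongs to South, so South is most probable.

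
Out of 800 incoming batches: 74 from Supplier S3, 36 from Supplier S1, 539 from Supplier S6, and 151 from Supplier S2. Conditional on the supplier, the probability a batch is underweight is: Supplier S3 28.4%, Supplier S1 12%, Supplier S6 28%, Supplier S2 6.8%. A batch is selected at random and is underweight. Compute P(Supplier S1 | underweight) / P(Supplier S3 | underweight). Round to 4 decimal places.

Compute prior × likelihood for every hypothesis:
  Supplier S3: 0.0925 × 0.284 = 0.02627
  Supplier S1: 0.045 × 0.12 = 0.0054
  Supplier S6: 0.67375 × 0.28 = 0.18865
  Supplier S2: 0.18875 × 0.068 = 0.012835
Normalizing constant = 0.233155.
The ratio is 0.0054 / 0.02627 (the normalizer cancels) = 0.2056.

0.2056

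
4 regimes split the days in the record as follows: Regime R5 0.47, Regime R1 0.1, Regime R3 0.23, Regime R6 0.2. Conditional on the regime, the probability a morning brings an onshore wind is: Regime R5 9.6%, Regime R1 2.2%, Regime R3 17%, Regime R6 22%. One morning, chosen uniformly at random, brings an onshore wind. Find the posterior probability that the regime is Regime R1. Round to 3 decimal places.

Prior × likelihood for each hypothesis:
  Regime R5: 0.47 × 0.096 = 0.04512
  Regime R1: 0.1 × 0.022 = 0.0022
  Regime R3: 0.23 × 0.17 = 0.0391
  Regime R6: 0.2 × 0.22 = 0.044
Total = 0.13042.
P(Regime R1 | evidence) = 0.0022 / 0.13042 ≈ 0.017.

0.017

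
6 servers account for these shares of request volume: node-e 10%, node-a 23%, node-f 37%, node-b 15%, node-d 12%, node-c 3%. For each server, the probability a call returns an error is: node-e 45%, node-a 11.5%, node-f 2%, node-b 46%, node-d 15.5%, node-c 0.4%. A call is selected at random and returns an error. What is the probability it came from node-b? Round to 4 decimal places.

0.4142

Unnormalized posteriors (prior × likelihood):
  node-e: 0.1 × 0.45 = 0.045
  node-a: 0.23 × 0.115 = 0.02645
  node-f: 0.37 × 0.02 = 0.0074
  node-b: 0.15 × 0.46 = 0.069
  node-d: 0.12 × 0.155 = 0.0186
  node-c: 0.03 × 0.004 = 0.00012
Total = 0.16657.
P(node-b | evidence) = 0.069 / 0.16657 ≈ 0.4142.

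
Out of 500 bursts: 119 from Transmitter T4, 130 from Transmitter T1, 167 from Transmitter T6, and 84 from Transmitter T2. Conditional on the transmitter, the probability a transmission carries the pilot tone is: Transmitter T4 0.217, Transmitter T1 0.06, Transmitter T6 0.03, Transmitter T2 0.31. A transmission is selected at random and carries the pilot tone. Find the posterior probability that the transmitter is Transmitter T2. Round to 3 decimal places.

0.403

Unnormalized posteriors (prior × likelihood):
  Transmitter T4: 0.238 × 0.217 = 0.051646
  Transmitter T1: 0.26 × 0.06 = 0.0156
  Transmitter T6: 0.334 × 0.03 = 0.01002
  Transmitter T2: 0.168 × 0.31 = 0.05208
Normalizing constant = 0.129346.
P(Transmitter T2 | evidence) = 0.05208 / 0.129346 ≈ 0.403.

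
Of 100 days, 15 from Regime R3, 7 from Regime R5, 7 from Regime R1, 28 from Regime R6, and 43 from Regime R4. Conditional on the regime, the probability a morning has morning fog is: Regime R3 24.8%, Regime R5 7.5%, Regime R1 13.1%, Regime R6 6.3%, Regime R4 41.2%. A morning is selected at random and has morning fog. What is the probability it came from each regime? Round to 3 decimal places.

Unnormalized posteriors (prior × likelihood):
  Regime R3: 0.15 × 0.248 = 0.0372
  Regime R5: 0.07 × 0.075 = 0.00525
  Regime R1: 0.07 × 0.131 = 0.00917
  Regime R6: 0.28 × 0.063 = 0.01764
  Regime R4: 0.43 × 0.412 = 0.17716
Normalizing constant = 0.24642.
P(Regime R3 | fog) = 0.0372/0.24642 ≈ 0.151
P(Regime R5 | fog) = 0.00525/0.24642 ≈ 0.021
P(Regime R1 | fog) = 0.00917/0.24642 ≈ 0.037
P(Regime R6 | fog) = 0.01764/0.24642 ≈ 0.072
P(Regime R4 | fog) = 0.17716/0.24642 ≈ 0.719
(Check: 0.151+0.021+0.037+0.072+0.719 = 1.000.)

Regime R3 0.151, Regime R5 0.021, Regime R1 0.037, Regime R6 0.072, Regime R4 0.719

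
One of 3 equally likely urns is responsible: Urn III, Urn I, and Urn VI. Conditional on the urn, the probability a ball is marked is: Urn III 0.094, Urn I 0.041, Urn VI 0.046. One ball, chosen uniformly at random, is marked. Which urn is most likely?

With a uniform prior (1/3 each), posterior ∝ likelihood:
  Urn III: 0.094
  Urn I: 0.041
  Urn VI: 0.046
Total = 0.181.
Largest term belongs to Urn III, so Urn III is most probable.

Urn III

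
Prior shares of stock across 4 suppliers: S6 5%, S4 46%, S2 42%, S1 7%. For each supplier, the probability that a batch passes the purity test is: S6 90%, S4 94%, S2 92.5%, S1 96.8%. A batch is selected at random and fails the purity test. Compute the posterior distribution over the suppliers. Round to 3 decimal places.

Taking complements, P(off-spec | each) = S6 0.1, S4 0.06, S2 0.075, S1 0.032.
By Bayes' rule, posterior ∝ prior × likelihood:
  S6: 0.05 × 0.1 = 0.005
  S4: 0.46 × 0.06 = 0.0276
  S2: 0.42 × 0.075 = 0.0315
  S1: 0.07 × 0.032 = 0.00224
Total = 0.06634.
P(S6 | off-spec) = 0.005/0.06634 ≈ 0.075
P(S4 | off-spec) = 0.0276/0.06634 ≈ 0.416
P(S2 | off-spec) = 0.0315/0.06634 ≈ 0.475
P(S1 | off-spec) = 0.00224/0.06634 ≈ 0.034

S6 0.075, S4 0.416, S2 0.475, S1 0.034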